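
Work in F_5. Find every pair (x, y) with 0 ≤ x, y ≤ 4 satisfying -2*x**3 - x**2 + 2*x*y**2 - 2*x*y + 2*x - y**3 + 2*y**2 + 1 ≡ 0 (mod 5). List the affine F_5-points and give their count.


Affine F_5-points: {(1, 0), (2, 0), (2, 3), (3, 1), (4, 0)}; count = 5.

For each of the 25 pairs (x, y) ∈ F_5², evaluate f(x, y) mod 5. Record the zeros.
  x = 0: [0↦1, 1↦2, 2↦1, 3↦2, 4↦4]  zeros at y ∈ ∅
  x = 1: [0↦0, 1↦1, 2↦4, 3↦3, 4↦2]  zeros at y ∈ {0}
  x = 2: [0↦0, 1↦1, 2↦3, 3↦0, 4↦1]  zeros at y ∈ {0, 3}
  x = 3: [0↦4, 1↦0, 2↦1, 3↦1, 4↦4]  zeros at y ∈ {1}
  x = 4: [0↦0, 1↦1, 2↦1, 3↦4, 4↦4]  zeros at y ∈ {0}
Collecting zeros: affine points = {(1, 0), (2, 0), (2, 3), (3, 1), (4, 0)}.
Total count |C(F_5)_aff| = 5.


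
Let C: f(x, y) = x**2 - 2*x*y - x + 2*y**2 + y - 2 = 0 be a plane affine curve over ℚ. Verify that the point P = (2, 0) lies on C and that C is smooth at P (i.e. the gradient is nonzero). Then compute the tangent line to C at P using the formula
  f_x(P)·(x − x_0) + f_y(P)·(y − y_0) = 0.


Tangent line at P: 3*x - 3*y - 6 = 0.

Step 1: f(2, 0) = 0, so P lies on C.
Step 2: partial derivatives
  f_x(x, y) = 2*x - 2*y - 1, f_y(x, y) = -2*x + 4*y + 1.
  f_x(P) = 3, f_y(P) = -3 (gradient nonzero, so P is smooth).
Step 3: tangent line at P: 3·(x − 2) + -3·(y − 0) = 0.
Expanding: 3*x - 3*y - 6 = 0.


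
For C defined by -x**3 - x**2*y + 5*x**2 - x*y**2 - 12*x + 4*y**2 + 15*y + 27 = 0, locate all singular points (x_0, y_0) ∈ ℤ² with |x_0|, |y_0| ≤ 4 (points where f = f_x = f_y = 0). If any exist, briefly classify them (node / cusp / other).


Singular points: {(3, -3)}; classification: node.

Compute partial derivatives:
  f_x = -3*x**2 - 2*x*y + 10*x - y**2 - 12.
  f_y = -x**2 - 2*x*y + 8*y + 15.
Scan x_0 ∈ {−4, ..., 4}. For each x_0, f_y(x_0, y) is a polynomial in y; find its integer roots y ∈ {−4, ..., 4}, then test f_x and f at those candidates.
  x = -4: f_y(-4, y) = 16*y - 1; no integer root y with |y| ≤ 4.
  x = -3: f_y(-3, y) = 14*y + 6; no integer root y with |y| ≤ 4.
  x = -2: f_y(-2, y) = 12*y + 11; no integer root y with |y| ≤ 4.
  x = -1: f_y(-1, y) = 10*y + 14; no integer root y with |y| ≤ 4.
  x = 0: f_y(0, y) = 8*y + 15; no integer root y with |y| ≤ 4.
  x = 1: f_y(1, y) = 6*y + 14; no integer root y with |y| ≤ 4.
  x = 2: f_y(2, y) = 4*y + 11; no integer root y with |y| ≤ 4.
  x = 3: f_y(3, y) = 2*y + 6; vanishes at y ∈ {-3}. (3, -3): f_x = 0, f = 0 — SINGULAR.
  x = 4: f_y(4, y) = -1; no integer root y with |y| ≤ 4.
Only singular point on the grid: (3, -3).
Classify: substitute x = 3 + u, y = -3 + v and expand: f = -u**3 - u**2*v - u**2 - u*v**2 + v**2.
No constant or linear terms (consistent with a singular point). Quadratic part: -u**2 + v**2. Cubic part: -u**3 - u**2*v - u*v**2.
The quadratic part v**2 - u**2 = (v − u)(v + u) splits into two distinct linear factors, so there are two distinct tangent lines y − -3 = ±(x − 3) — this is a node (ordinary double point).
Classification: node.


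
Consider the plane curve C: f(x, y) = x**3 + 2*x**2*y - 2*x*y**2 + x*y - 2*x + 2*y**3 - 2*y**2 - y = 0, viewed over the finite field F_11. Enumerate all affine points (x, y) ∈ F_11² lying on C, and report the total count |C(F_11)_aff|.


Affine F_11-points: {(0, 0), (0, 3), (0, 9), (3, 8), (4, 5), (5, 8), (6, 3), (6, 6), (6, 9), (8, 10), (9, 4), (9, 8), (9, 9), (10, 3)}; count = 14.

For each of the 121 pairs (x, y) ∈ F_11², evaluate f(x, y) mod 11. Record the zeros.
  x = 0: [0↦0, 1↦10, 2↦6, 3↦0, 4↦4, 5↦8, 6↦2, 7↦9, 8↦8, 9↦0, 10↦8]  zeros at y ∈ {0, 3, 9}
  x = 1: [0↦10, 1↦10, 2↦3, 3↦1, 4↦5, 5↦5, 6↦2, 7↦8, 8↦2, 9↦7, 10↦2]  zeros at y ∈ ∅
  x = 2: [0↦4, 1↦9, 2↦3, 3↦9, 4↦6, 5↦6, 6↦10, 7↦8, 8↦1, 9↦1, 10↦9]  zeros at y ∈ ∅
  x = 3: [0↦10, 1↦2, 2↦1, 3↦8, 4↦2, 5↦6, 6↦10, 7↦4, 8↦0, 9↦10, 10↦2]  zeros at y ∈ {8}
  x = 4: [0↦1, 1↦6, 2↦3, 3↦4, 4↦10, 5↦0, 6↦8, 7↦2, 8↦5, 9↦7, 10↦9]  zeros at y ∈ {5}
  x = 5: [0↦5, 1↦5, 2↦4, 3↦3, 4↦3, 5↦5, 6↦10, 7↦8, 8↦0, 9↦9, 10↦3]  zeros at y ∈ {8}
  x = 6: [0↦6, 1↦5, 2↦10, 3↦0, 4↦9, 5↦5, 6↦0, 7↦6, 8↦2, 9↦0, 10↦1]  zeros at y ∈ {3, 6, 9}
  x = 7: [0↦10, 1↦1, 2↦5, 3↦1, 4↦1, 5↦6, 6↦6, 7↦2, 8↦6, 9↦8, 10↦9]  zeros at y ∈ ∅
  x = 8: [0↦1, 1↦10, 2↦6, 3↦1, 4↦7, 5↦3, 6↦1, 7↦2, 8↦7, 9↦6, 10↦0]  zeros at y ∈ {10}
  x = 9: [0↦7, 1↦5, 2↦8, 3↦6, 4↦0, 5↦2, 6↦2, 7↦1, 8↦0, 9↦0, 10↦2]  zeros at y ∈ {4, 8, 9}
  x = 10: [0↦1, 1↦3, 2↦6, 3↦0, 4↦8, 5↦9, 6↦4, 7↦5, 8↦2, 9↦7, 10↦10]  zeros at y ∈ {3}
Collecting zeros: affine points = {(0, 0), (0, 3), (0, 9), (3, 8), (4, 5), (5, 8), (6, 3), (6, 6), (6, 9), (8, 10), (9, 4), (9, 8), (9, 9), (10, 3)}.
Total count |C(F_11)_aff| = 14.


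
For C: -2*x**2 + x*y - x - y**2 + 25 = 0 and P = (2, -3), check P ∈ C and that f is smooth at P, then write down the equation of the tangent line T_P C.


Tangent line at P: -12*x + 8*y + 48 = 0.

Step 1: f(2, -3) = 0, so P lies on C.
Step 2: partial derivatives
  f_x(x, y) = -4*x + y - 1, f_y(x, y) = x - 2*y.
  f_x(P) = -12, f_y(P) = 8 (gradient nonzero, so P is smooth).
Step 3: tangent line at P: -12·(x − 2) + 8·(y − -3) = 0.
Expanding: -12*x + 8*y + 48 = 0.


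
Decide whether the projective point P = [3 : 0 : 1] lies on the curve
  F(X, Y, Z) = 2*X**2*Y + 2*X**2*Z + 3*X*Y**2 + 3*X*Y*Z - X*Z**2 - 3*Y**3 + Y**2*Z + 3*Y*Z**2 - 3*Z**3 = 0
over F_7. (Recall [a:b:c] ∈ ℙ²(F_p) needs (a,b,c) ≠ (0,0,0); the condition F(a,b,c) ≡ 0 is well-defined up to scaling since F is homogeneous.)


F(3,0,1) ≡ 5 (mod 7); P is NOT on the curve.

Evaluate F(3, 0, 1) term-by-term (mod 7).
  2*X**2*Y ↦ 2·9·0·1 = 0
  2*X**2*Z ↦ 2·9·1·1 = 18
  3*X*Y**2 ↦ 3·3·0·1 = 0
  3*X*Y*Z ↦ 3·3·0·1 = 0
  -X*Z**2 ↦ -1·3·1·1 = -3
  -3*Y**3 ↦ -3·1·0·1 = 0
  Y**2*Z ↦ 1·1·0·1 = 0
  3*Y*Z**2 ↦ 3·1·0·1 = 0
  -3*Z**3 ↦ -3·1·1·1 = -3
Sum: F(3, 0, 1) = (0) + (18) + (0) + (0) + (-3) + (0) + (0) + (0) + (-3) = 12.
Reducing mod 7: 12 ≡ 5 (mod 7).
Since F(a, b, c) ≡ 5 ≠ 0 (mod 7), P does NOT lie on the curve.


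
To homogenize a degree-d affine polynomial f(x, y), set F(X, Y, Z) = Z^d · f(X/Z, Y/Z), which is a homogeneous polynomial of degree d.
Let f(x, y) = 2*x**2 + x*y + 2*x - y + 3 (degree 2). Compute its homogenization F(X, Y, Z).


F(X, Y, Z) = 2*X**2 + X*Y + 2*X*Z - Y*Z + 3*Z**2

deg(f) = 2.
Substitute x = X/Z, y = Y/Z into f, then multiply by Z^2.
  monomial 2·x^2·y^0 ↦ 2·X^2·Y^0·Z^0.
  monomial 1·x^1·y^1 ↦ 1·X^1·Y^1·Z^0.
  monomial 2·x^1·y^0 ↦ 2·X^1·Y^0·Z^1.
  monomial -1·x^0·y^1 ↦ -1·X^0·Y^1·Z^1.
  monomial 3·x^0·y^0 ↦ 3·X^0·Y^0·Z^2.
Collecting: F(X, Y, Z) = 2*X**2 + X*Y + 2*X*Z - Y*Z + 3*Z**2.


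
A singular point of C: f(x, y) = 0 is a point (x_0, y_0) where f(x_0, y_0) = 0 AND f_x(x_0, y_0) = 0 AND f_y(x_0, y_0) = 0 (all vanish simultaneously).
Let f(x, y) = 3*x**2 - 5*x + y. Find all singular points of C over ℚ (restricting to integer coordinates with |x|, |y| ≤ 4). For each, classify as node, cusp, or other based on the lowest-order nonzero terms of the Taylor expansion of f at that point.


No singular points in the scanned grid; C is smooth there.

Compute partial derivatives:
  f_x = 6*x - 5.
  f_y = 1.
f_y = 1 is a nonzero constant, so f_y never vanishes: no point (x, y) can satisfy f = f_x = f_y = 0. In particular no (x, y) ∈ {−4, ..., 4}² is singular; the curve is smooth.


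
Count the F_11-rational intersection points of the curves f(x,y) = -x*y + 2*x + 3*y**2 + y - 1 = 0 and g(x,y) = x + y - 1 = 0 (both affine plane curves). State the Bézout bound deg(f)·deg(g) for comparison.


Common zeros: ∅; count = 0; Bézout bound = 2.

deg(f) = 2, deg(g) = 1, so Bézout bound = 2.
Scan x ∈ F_11. For each x, list the y ∈ F_11 with f(x, y) ≡ 0 and those with g(x, y) ≡ 0 (mod 11); the common zeros in that column are the intersection.
  x = 0: f ≡ 0 at y ∈ ∅; g ≡ 0 at y ∈ {1}; common: ∅.
  x = 1: f ≡ 0 at y ∈ ∅; g ≡ 0 at y ∈ {0}; common: ∅.
  x = 2: f ≡ 0 at y ∈ {7, 8}; g ≡ 0 at y ∈ {10}; common: ∅.
  x = 3: f ≡ 0 at y ∈ ∅; g ≡ 0 at y ∈ {9}; common: ∅.
  x = 4: f ≡ 0 at y ∈ ∅; g ≡ 0 at y ∈ {8}; common: ∅.
  x = 5: f ≡ 0 at y ∈ ∅; g ≡ 0 at y ∈ {7}; common: ∅.
  x = 6: f ≡ 0 at y ∈ {0, 9}; g ≡ 0 at y ∈ {6}; common: ∅.
  x = 7: f ≡ 0 at y ∈ {3, 10}; g ≡ 0 at y ∈ {5}; common: ∅.
  x = 8: f ≡ 0 at y ∈ {1, 5}; g ≡ 0 at y ∈ {4}; common: ∅.
  x = 9: f ≡ 0 at y ∈ {4, 6}; g ≡ 0 at y ∈ {3}; common: ∅.
  x = 10: f ≡ 0 at y ∈ ∅; g ≡ 0 at y ∈ {2}; common: ∅.
Collecting: common zeros = ∅, so the count is 0.
Comparison with the Bézout bound: 0 ≤ 2 = deg(f)·deg(g), as expected for curves with no common component (the affine F_11-count falls short of the bound because intersections may lie at infinity, over extension fields, or carry multiplicity).


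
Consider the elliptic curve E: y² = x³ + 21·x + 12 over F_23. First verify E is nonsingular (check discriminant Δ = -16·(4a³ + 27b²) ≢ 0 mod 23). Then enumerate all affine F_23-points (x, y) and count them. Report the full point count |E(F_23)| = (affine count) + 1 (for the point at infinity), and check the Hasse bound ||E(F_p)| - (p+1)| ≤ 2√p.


Affine points = {(0, 9), (0, 14), (2, 4), (2, 19), (5, 9), (5, 14), (6, 3), (6, 20), (8, 5), (8, 18), (10, 7), (10, 16), (18, 9), (18, 14), (19, 5), (19, 18), (21, 10), (21, 13), (22, 6), (22, 17)}; affine count = 20; |E(F_23)| = 21.

Discriminant check: Δ ∝ 4a³ + 27b² = 4·21³ + 27·12² = 4·9261 + 27·144 ≡ 15 (mod 23). Nonzero ⇒ E is nonsingular.
For each x ∈ F_23, compute rhs = x³ + 21·x + 12 mod 23, then count y ∈ F_23 with y² ≡ rhs.
  x = 0: rhs = 12, matching y values: 9, 14 (2 points).
  x = 1: rhs = 11, matching y values: none (0 points).
  x = 2: rhs = 16, matching y values: 4, 19 (2 points).
  x = 3: rhs = 10, matching y values: none (0 points).
  x = 4: rhs = 22, matching y values: none (0 points).
  x = 5: rhs = 12, matching y values: 9, 14 (2 points).
  x = 6: rhs = 9, matching y values: 3, 20 (2 points).
  x = 7: rhs = 19, matching y values: none (0 points).
  x = 8: rhs = 2, matching y values: 5, 18 (2 points).
  x = 9: rhs = 10, matching y values: none (0 points).
  x = 10: rhs = 3, matching y values: 7, 16 (2 points).
  x = 11: rhs = 10, matching y values: none (0 points).
  x = 12: rhs = 14, matching y values: none (0 points).
  x = 13: rhs = 21, matching y values: none (0 points).
  x = 14: rhs = 14, matching y values: none (0 points).
  x = 15: rhs = 22, matching y values: none (0 points).
  x = 16: rhs = 5, matching y values: none (0 points).
  x = 17: rhs = 15, matching y values: none (0 points).
  x = 18: rhs = 12, matching y values: 9, 14 (2 points).
  x = 19: rhs = 2, matching y values: 5, 18 (2 points).
  x = 20: rhs = 14, matching y values: none (0 points).
  x = 21: rhs = 8, matching y values: 10, 13 (2 points).
  x = 22: rhs = 13, matching y values: 6, 17 (2 points).
Total affine count: 20.
Full point count |E(F_23)| = 20 + 1 = 21.
Hasse bound: |21 − (23+1)| = |-3| = 3 ≤ 2√23 ≈ 9.5917 ✓.


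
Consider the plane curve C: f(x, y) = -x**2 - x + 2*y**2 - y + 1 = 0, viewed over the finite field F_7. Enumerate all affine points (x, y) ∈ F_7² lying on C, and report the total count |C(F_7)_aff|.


Affine F_7-points: {(0, 2), (1, 1), (1, 3), (5, 1), (5, 3), (6, 2)}; count = 6.

For each of the 49 pairs (x, y) ∈ F_7², evaluate f(x, y) mod 7. Record the zeros.
  x = 0: [0↦1, 1↦2, 2↦0, 3↦2, 4↦1, 5↦4, 6↦4]  zeros at y ∈ {2}
  x = 1: [0↦6, 1↦0, 2↦5, 3↦0, 4↦6, 5↦2, 6↦2]  zeros at y ∈ {1, 3}
  x = 2: [0↦2, 1↦3, 2↦1, 3↦3, 4↦2, 5↦5, 6↦5]  zeros at y ∈ ∅
  x = 3: [0↦3, 1↦4, 2↦2, 3↦4, 4↦3, 5↦6, 6↦6]  zeros at y ∈ ∅
  x = 4: [0↦2, 1↦3, 2↦1, 3↦3, 4↦2, 5↦5, 6↦5]  zeros at y ∈ ∅
  x = 5: [0↦6, 1↦0, 2↦5, 3↦0, 4↦6, 5↦2, 6↦2]  zeros at y ∈ {1, 3}
  x = 6: [0↦1, 1↦2, 2↦0, 3↦2, 4↦1, 5↦4, 6↦4]  zeros at y ∈ {2}
Collecting zeros: affine points = {(0, 2), (1, 1), (1, 3), (5, 1), (5, 3), (6, 2)}.
Total count |C(F_7)_aff| = 6.


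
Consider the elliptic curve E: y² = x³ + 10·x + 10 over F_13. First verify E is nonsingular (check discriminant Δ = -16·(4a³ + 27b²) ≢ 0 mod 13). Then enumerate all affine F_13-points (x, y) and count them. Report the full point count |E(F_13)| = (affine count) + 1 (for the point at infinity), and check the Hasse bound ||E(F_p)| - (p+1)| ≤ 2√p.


Affine points = {(0, 6), (0, 7), (2, 5), (2, 8), (4, 6), (4, 7), (5, 4), (5, 9), (6, 0), (8, 2), (8, 11), (9, 6), (9, 7), (12, 5), (12, 8)}; affine count = 15; |E(F_13)| = 16.

Discriminant check: Δ ∝ 4a³ + 27b² = 4·10³ + 27·10² = 4·1000 + 27·100 ≡ 5 (mod 13). Nonzero ⇒ E is nonsingular.
For each x ∈ F_13, compute rhs = x³ + 10·x + 10 mod 13, then count y ∈ F_13 with y² ≡ rhs.
  x = 0: rhs = 10, matching y values: 6, 7 (2 points).
  x = 1: rhs = 8, matching y values: none (0 points).
  x = 2: rhs = 12, matching y values: 5, 8 (2 points).
  x = 3: rhs = 2, matching y values: none (0 points).
  x = 4: rhs = 10, matching y values: 6, 7 (2 points).
  x = 5: rhs = 3, matching y values: 4, 9 (2 points).
  x = 6: rhs = 0, matching y values: 0 (1 points).
  x = 7: rhs = 7, matching y values: none (0 points).
  x = 8: rhs = 4, matching y values: 2, 11 (2 points).
  x = 9: rhs = 10, matching y values: 6, 7 (2 points).
  x = 10: rhs = 5, matching y values: none (0 points).
  x = 11: rhs = 8, matching y values: none (0 points).
  x = 12: rhs = 12, matching y values: 5, 8 (2 points).
Total affine count: 15.
Full point count |E(F_13)| = 15 + 1 = 16.
Hasse bound: |16 − (13+1)| = |2| = 2 ≤ 2√13 ≈ 7.2111 ✓.


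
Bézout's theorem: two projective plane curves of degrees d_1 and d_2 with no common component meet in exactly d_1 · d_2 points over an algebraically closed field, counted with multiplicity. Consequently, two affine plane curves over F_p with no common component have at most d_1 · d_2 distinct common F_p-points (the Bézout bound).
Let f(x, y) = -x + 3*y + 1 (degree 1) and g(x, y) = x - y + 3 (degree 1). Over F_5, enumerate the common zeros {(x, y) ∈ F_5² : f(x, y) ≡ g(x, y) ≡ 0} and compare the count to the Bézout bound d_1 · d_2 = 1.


Common zeros: {(0, 3)}; count = 1; Bézout bound = 1.

deg(f) = 1, deg(g) = 1, so Bézout bound = 1.
Scan x ∈ F_5. For each x, list the y ∈ F_5 with f(x, y) ≡ 0 and those with g(x, y) ≡ 0 (mod 5); the common zeros in that column are the intersection.
  x = 0: f ≡ 0 at y ∈ {3}; g ≡ 0 at y ∈ {3}; common: {3}.
  x = 1: f ≡ 0 at y ∈ {0}; g ≡ 0 at y ∈ {4}; common: ∅.
  x = 2: f ≡ 0 at y ∈ {2}; g ≡ 0 at y ∈ {0}; common: ∅.
  x = 3: f ≡ 0 at y ∈ {4}; g ≡ 0 at y ∈ {1}; common: ∅.
  x = 4: f ≡ 0 at y ∈ {1}; g ≡ 0 at y ∈ {2}; common: ∅.
Collecting: common zeros = {(0, 3)}, so the count is 1.
Comparison with the Bézout bound: 1 ≤ 1 = deg(f)·deg(g), as expected for curves with no common component (the bound is attained).


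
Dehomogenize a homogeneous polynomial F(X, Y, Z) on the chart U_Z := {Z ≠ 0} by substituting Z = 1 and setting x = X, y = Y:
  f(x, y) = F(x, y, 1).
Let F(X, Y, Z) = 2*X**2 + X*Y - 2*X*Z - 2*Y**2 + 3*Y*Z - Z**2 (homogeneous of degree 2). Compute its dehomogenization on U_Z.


f(x, y) = 2*x**2 + x*y - 2*x - 2*y**2 + 3*y - 1

On U_Z we set Z = 1. Each monomial c·X^i·Y^j·Z^k in F becomes c·x^i·y^j·1^k = c·x^i·y^j.
Substituting Z = 1: F(X, Y, 1) = 2*x**2 + x*y - 2*x - 2*y**2 + 3*y - 1.
Note: deg(f) ≤ deg(F) = 2; strict inequality happens when F is divisible by Z (lost terms).


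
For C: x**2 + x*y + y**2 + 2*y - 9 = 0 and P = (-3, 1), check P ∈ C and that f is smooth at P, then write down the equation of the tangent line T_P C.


Tangent line at P: -5*x + y - 16 = 0.

Step 1: f(-3, 1) = 0, so P lies on C.
Step 2: partial derivatives
  f_x(x, y) = 2*x + y, f_y(x, y) = x + 2*y + 2.
  f_x(P) = -5, f_y(P) = 1 (gradient nonzero, so P is smooth).
Step 3: tangent line at P: -5·(x − -3) + 1·(y − 1) = 0.
Expanding: -5*x + y - 16 = 0.


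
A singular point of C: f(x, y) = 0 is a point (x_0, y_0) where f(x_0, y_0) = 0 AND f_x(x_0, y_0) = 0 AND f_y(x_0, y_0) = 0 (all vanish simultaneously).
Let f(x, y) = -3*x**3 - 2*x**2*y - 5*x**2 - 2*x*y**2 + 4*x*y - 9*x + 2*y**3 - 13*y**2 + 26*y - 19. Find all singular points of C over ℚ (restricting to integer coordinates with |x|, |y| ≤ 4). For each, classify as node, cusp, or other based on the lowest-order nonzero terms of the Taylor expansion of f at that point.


Singular points: {(-1, 2)}; classification: cusp.

Compute partial derivatives:
  f_x = -9*x**2 - 4*x*y - 10*x - 2*y**2 + 4*y - 9.
  f_y = -2*x**2 - 4*x*y + 4*x + 6*y**2 - 26*y + 26.
Scan x_0 ∈ {−4, ..., 4}. For each x_0, f_y(x_0, y) is a polynomial in y; find its integer roots y ∈ {−4, ..., 4}, then test f_x and f at those candidates.
  x = -4: f_y(-4, y) = 6*y**2 - 10*y - 22; no integer root y with |y| ≤ 4.
  x = -3: f_y(-3, y) = 6*y**2 - 14*y - 4; no integer root y with |y| ≤ 4.
  x = -2: f_y(-2, y) = 6*y**2 - 18*y + 10; no integer root y with |y| ≤ 4.
  x = -1: f_y(-1, y) = 6*y**2 - 22*y + 20; vanishes at y ∈ {2}. (-1, 2): f_x = 0, f = 0 — SINGULAR.
  x = 0: f_y(0, y) = 6*y**2 - 26*y + 26; no integer root y with |y| ≤ 4.
  x = 1: f_y(1, y) = 6*y**2 - 30*y + 28; no integer root y with |y| ≤ 4.
  x = 2: f_y(2, y) = 6*y**2 - 34*y + 26; no integer root y with |y| ≤ 4.
  x = 3: f_y(3, y) = 6*y**2 - 38*y + 20; no integer root y with |y| ≤ 4.
  x = 4: f_y(4, y) = 6*y**2 - 42*y + 10; no integer root y with |y| ≤ 4.
Only singular point on the grid: (-1, 2).
Classify: substitute x = -1 + u, y = 2 + v and expand: f = -3*u**3 - 2*u**2*v - 2*u*v**2 + 2*v**3 + v**2.
No constant or linear terms (consistent with a singular point). Quadratic part: v**2. Cubic part: -3*u**3 - 2*u**2*v - 2*u*v**2 + 2*v**3.
The quadratic part v**2 is a perfect square, so there is a single (double) tangent line v = 0, i.e. y = 2. Restricting the cubic part to that line (v = 0) leaves -3*u**3 ≠ 0, so f is not divisible by v and the branch is v² ≈ 3*u**3 to lowest order — this is a cusp.
Classification: cusp.


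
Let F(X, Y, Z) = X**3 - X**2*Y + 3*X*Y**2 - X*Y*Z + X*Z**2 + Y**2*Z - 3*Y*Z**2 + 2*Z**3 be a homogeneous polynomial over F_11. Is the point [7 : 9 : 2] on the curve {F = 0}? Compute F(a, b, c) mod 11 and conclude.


F(7,9,2) ≡ 2 (mod 11); P is NOT on the curve.

Evaluate F(7, 9, 2) term-by-term (mod 11).
  X**3 ↦ 1·343·1·1 = 343
  -X**2*Y ↦ -1·49·9·1 = -441
  3*X*Y**2 ↦ 3·7·81·1 = 1701
  -X*Y*Z ↦ -1·7·9·2 = -126
  X*Z**2 ↦ 1·7·1·4 = 28
  Y**2*Z ↦ 1·1·81·2 = 162
  -3*Y*Z**2 ↦ -3·1·9·4 = -108
  2*Z**3 ↦ 2·1·1·8 = 16
Sum: F(7, 9, 2) = (343) + (-441) + (1701) + (-126) + (28) + (162) + (-108) + (16) = 1575.
Reducing mod 11: 1575 ≡ 2 (mod 11).
Since F(a, b, c) ≡ 2 ≠ 0 (mod 11), P does NOT lie on the curve.


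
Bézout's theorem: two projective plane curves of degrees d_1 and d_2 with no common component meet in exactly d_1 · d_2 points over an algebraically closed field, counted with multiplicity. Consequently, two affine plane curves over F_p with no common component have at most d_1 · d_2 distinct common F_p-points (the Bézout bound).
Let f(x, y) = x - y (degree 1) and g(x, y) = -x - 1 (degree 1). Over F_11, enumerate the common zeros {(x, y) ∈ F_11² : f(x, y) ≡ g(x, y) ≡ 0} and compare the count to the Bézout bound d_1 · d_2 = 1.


Common zeros: {(10, 10)}; count = 1; Bézout bound = 1.

deg(f) = 1, deg(g) = 1, so Bézout bound = 1.
Scan x ∈ F_11. For each x, list the y ∈ F_11 with f(x, y) ≡ 0 and those with g(x, y) ≡ 0 (mod 11); the common zeros in that column are the intersection.
  x = 0: f ≡ 0 at y ∈ {0}; g ≡ 0 at y ∈ ∅; common: ∅.
  x = 1: f ≡ 0 at y ∈ {1}; g ≡ 0 at y ∈ ∅; common: ∅.
  x = 2: f ≡ 0 at y ∈ {2}; g ≡ 0 at y ∈ ∅; common: ∅.
  x = 3: f ≡ 0 at y ∈ {3}; g ≡ 0 at y ∈ ∅; common: ∅.
  x = 4: f ≡ 0 at y ∈ {4}; g ≡ 0 at y ∈ ∅; common: ∅.
  x = 5: f ≡ 0 at y ∈ {5}; g ≡ 0 at y ∈ ∅; common: ∅.
  x = 6: f ≡ 0 at y ∈ {6}; g ≡ 0 at y ∈ ∅; common: ∅.
  x = 7: f ≡ 0 at y ∈ {7}; g ≡ 0 at y ∈ ∅; common: ∅.
  x = 8: f ≡ 0 at y ∈ {8}; g ≡ 0 at y ∈ ∅; common: ∅.
  x = 9: f ≡ 0 at y ∈ {9}; g ≡ 0 at y ∈ ∅; common: ∅.
  x = 10: f ≡ 0 at y ∈ {10}; g ≡ 0 at y ∈ {0, 1, 2, 3, 4, 5, 6, 7, 8, 9, 10}; common: {10}.
Collecting: common zeros = {(10, 10)}, so the count is 1.
Comparison with the Bézout bound: 1 ≤ 1 = deg(f)·deg(g), as expected for curves with no common component (the bound is attained).


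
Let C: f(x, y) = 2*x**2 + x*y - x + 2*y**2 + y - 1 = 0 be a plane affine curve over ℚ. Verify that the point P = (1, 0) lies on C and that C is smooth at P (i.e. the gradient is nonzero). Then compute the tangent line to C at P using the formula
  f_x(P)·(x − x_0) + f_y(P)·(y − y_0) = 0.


Tangent line at P: 3*x + 2*y - 3 = 0.

Step 1: f(1, 0) = 0, so P lies on C.
Step 2: partial derivatives
  f_x(x, y) = 4*x + y - 1, f_y(x, y) = x + 4*y + 1.
  f_x(P) = 3, f_y(P) = 2 (gradient nonzero, so P is smooth).
Step 3: tangent line at P: 3·(x − 1) + 2·(y − 0) = 0.
Expanding: 3*x + 2*y - 3 = 0.


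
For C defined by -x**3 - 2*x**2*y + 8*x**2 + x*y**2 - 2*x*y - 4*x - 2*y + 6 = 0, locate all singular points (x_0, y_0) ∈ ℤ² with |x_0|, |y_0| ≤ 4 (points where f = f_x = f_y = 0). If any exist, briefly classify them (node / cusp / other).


Singular points: {(1, 3)}; classification: node.

Compute partial derivatives:
  f_x = -3*x**2 - 4*x*y + 16*x + y**2 - 2*y - 4.
  f_y = -2*x**2 + 2*x*y - 2*x - 2.
Scan x_0 ∈ {−4, ..., 4}. For each x_0, f_y(x_0, y) is a polynomial in y; find its integer roots y ∈ {−4, ..., 4}, then test f_x and f at those candidates.
  x = -4: f_y(-4, y) = -8*y - 26; no integer root y with |y| ≤ 4.
  x = -3: f_y(-3, y) = -6*y - 14; no integer root y with |y| ≤ 4.
  x = -2: f_y(-2, y) = -4*y - 6; no integer root y with |y| ≤ 4.
  x = -1: f_y(-1, y) = -2*y - 2; vanishes at y ∈ {-1}. (-1, -1): f_x = -24 ≠ 0.
  x = 0: f_y(0, y) = -2; no integer root y with |y| ≤ 4.
  x = 1: f_y(1, y) = 2*y - 6; vanishes at y ∈ {3}. (1, 3): f_x = 0, f = 0 — SINGULAR.
  x = 2: f_y(2, y) = 4*y - 14; no integer root y with |y| ≤ 4.
  x = 3: f_y(3, y) = 6*y - 26; no integer root y with |y| ≤ 4.
  x = 4: f_y(4, y) = 8*y - 42; no integer root y with |y| ≤ 4.
Only singular point on the grid: (1, 3).
Classify: substitute x = 1 + u, y = 3 + v and expand: f = -u**3 - 2*u**2*v - u**2 + u*v**2 + v**2.
No constant or linear terms (consistent with a singular point). Quadratic part: -u**2 + v**2. Cubic part: -u**3 - 2*u**2*v + u*v**2.
The quadratic part v**2 - u**2 = (v − u)(v + u) splits into two distinct linear factors, so there are two distinct tangent lines y − 3 = ±(x − 1) — this is a node (ordinary double point).
Classification: node.


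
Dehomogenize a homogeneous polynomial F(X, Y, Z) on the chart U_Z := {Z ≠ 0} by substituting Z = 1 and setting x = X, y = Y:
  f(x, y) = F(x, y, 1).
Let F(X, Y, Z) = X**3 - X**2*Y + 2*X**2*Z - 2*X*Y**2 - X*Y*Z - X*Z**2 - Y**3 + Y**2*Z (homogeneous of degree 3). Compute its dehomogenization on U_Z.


f(x, y) = x**3 - x**2*y + 2*x**2 - 2*x*y**2 - x*y - x - y**3 + y**2

On U_Z we set Z = 1. Each monomial c·X^i·Y^j·Z^k in F becomes c·x^i·y^j·1^k = c·x^i·y^j.
Substituting Z = 1: F(X, Y, 1) = x**3 - x**2*y + 2*x**2 - 2*x*y**2 - x*y - x - y**3 + y**2.
Note: deg(f) ≤ deg(F) = 3; strict inequality happens when F is divisible by Z (lost terms).


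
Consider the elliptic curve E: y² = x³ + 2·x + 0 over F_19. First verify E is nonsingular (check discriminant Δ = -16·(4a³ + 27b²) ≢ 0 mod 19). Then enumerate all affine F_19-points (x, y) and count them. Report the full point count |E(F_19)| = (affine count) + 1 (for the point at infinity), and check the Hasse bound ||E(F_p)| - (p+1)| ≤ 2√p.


Affine points = {(0, 0), (6, 0), (9, 5), (9, 14), (11, 2), (11, 17), (12, 2), (12, 17), (13, 0), (14, 6), (14, 13), (15, 2), (15, 17), (16, 9), (16, 10), (17, 8), (17, 11), (18, 4), (18, 15)}; affine count = 19; |E(F_19)| = 20.

Discriminant check: Δ ∝ 4a³ + 27b² = 4·2³ + 27·0² = 4·8 + 27·0 ≡ 13 (mod 19). Nonzero ⇒ E is nonsingular.
For each x ∈ F_19, compute rhs = x³ + 2·x + 0 mod 19, then count y ∈ F_19 with y² ≡ rhs.
  x = 0: rhs = 0, matching y values: 0 (1 points).
  x = 1: rhs = 3, matching y values: none (0 points).
  x = 2: rhs = 12, matching y values: none (0 points).
  x = 3: rhs = 14, matching y values: none (0 points).
  x = 4: rhs = 15, matching y values: none (0 points).
  x = 5: rhs = 2, matching y values: none (0 points).
  x = 6: rhs = 0, matching y values: 0 (1 points).
  x = 7: rhs = 15, matching y values: none (0 points).
  x = 8: rhs = 15, matching y values: none (0 points).
  x = 9: rhs = 6, matching y values: 5, 14 (2 points).
  x = 10: rhs = 13, matching y values: none (0 points).
  x = 11: rhs = 4, matching y values: 2, 17 (2 points).
  x = 12: rhs = 4, matching y values: 2, 17 (2 points).
  x = 13: rhs = 0, matching y values: 0 (1 points).
  x = 14: rhs = 17, matching y values: 6, 13 (2 points).
  x = 15: rhs = 4, matching y values: 2, 17 (2 points).
  x = 16: rhs = 5, matching y values: 9, 10 (2 points).
  x = 17: rhs = 7, matching y values: 8, 11 (2 points).
  x = 18: rhs = 16, matching y values: 4, 15 (2 points).
Total affine count: 19.
Full point count |E(F_19)| = 19 + 1 = 20.
Hasse bound: |20 − (19+1)| = |0| = 0 ≤ 2√19 ≈ 8.7178 ✓.


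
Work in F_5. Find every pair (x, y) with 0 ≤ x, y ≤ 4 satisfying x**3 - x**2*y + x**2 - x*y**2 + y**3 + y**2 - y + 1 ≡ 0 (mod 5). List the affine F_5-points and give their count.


Affine F_5-points: {(4, 3)}; count = 1.

For each of the 25 pairs (x, y) ∈ F_5², evaluate f(x, y) mod 5. Record the zeros.
  x = 0: [0↦1, 1↦2, 2↦1, 3↦4, 4↦2]  zeros at y ∈ ∅
  x = 1: [0↦3, 1↦2, 2↦2, 3↦4, 4↦4]  zeros at y ∈ ∅
  x = 2: [0↦3, 1↦3, 2↦2, 3↦1, 4↦1]  zeros at y ∈ ∅
  x = 3: [0↦2, 1↦1, 2↦2, 3↦1, 4↦4]  zeros at y ∈ ∅
  x = 4: [0↦1, 1↦2, 2↦3, 3↦0, 4↦4]  zeros at y ∈ {3}
Collecting zeros: affine points = {(4, 3)}.
Total count |C(F_5)_aff| = 1.


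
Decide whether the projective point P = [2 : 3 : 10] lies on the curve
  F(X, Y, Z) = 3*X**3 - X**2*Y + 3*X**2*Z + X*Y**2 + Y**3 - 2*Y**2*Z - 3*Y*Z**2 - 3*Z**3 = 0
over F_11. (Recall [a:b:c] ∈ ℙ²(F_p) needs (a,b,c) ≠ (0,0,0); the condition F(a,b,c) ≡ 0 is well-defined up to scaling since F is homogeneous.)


F(2,3,10) ≡ 2 (mod 11); P is NOT on the curve.

Evaluate F(2, 3, 10) term-by-term (mod 11).
  3*X**3 ↦ 3·8·1·1 = 24
  -X**2*Y ↦ -1·4·3·1 = -12
  3*X**2*Z ↦ 3·4·1·10 = 120
  X*Y**2 ↦ 1·2·9·1 = 18
  Y**3 ↦ 1·1·27·1 = 27
  -2*Y**2*Z ↦ -2·1·9·10 = -180
  -3*Y*Z**2 ↦ -3·1·3·100 = -900
  -3*Z**3 ↦ -3·1·1·1000 = -3000
Sum: F(2, 3, 10) = (24) + (-12) + (120) + (18) + (27) + (-180) + (-900) + (-3000) = -3903.
Reducing mod 11: -3903 ≡ 2 (mod 11).
Since F(a, b, c) ≡ 2 ≠ 0 (mod 11), P does NOT lie on the curve.


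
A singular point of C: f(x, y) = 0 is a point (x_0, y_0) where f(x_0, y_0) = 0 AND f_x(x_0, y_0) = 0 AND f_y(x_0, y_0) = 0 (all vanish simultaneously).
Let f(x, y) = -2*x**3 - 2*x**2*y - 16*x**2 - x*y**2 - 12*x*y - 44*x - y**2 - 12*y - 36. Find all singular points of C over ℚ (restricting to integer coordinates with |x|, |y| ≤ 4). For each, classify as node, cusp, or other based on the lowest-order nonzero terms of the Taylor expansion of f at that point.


Singular points: {(-2, -2)}; classification: cusp.

Compute partial derivatives:
  f_x = -6*x**2 - 4*x*y - 32*x - y**2 - 12*y - 44.
  f_y = -2*x**2 - 2*x*y - 12*x - 2*y - 12.
Scan x_0 ∈ {−4, ..., 4}. For each x_0, f_y(x_0, y) is a polynomial in y; find its integer roots y ∈ {−4, ..., 4}, then test f_x and f at those candidates.
  x = -4: f_y(-4, y) = 6*y + 4; no integer root y with |y| ≤ 4.
  x = -3: f_y(-3, y) = 4*y + 6; no integer root y with |y| ≤ 4.
  x = -2: f_y(-2, y) = 2*y + 4; vanishes at y ∈ {-2}. (-2, -2): f_x = 0, f = 0 — SINGULAR.
  x = -1: f_y(-1, y) = -2; no integer root y with |y| ≤ 4.
  x = 0: f_y(0, y) = -2*y - 12; no integer root y with |y| ≤ 4.
  x = 1: f_y(1, y) = -4*y - 26; no integer root y with |y| ≤ 4.
  x = 2: f_y(2, y) = -6*y - 44; no integer root y with |y| ≤ 4.
  x = 3: f_y(3, y) = -8*y - 66; no integer root y with |y| ≤ 4.
  x = 4: f_y(4, y) = -10*y - 92; no integer root y with |y| ≤ 4.
Only singular point on the grid: (-2, -2).
Classify: substitute x = -2 + u, y = -2 + v and expand: f = -2*u**3 - 2*u**2*v - u*v**2 + v**2.
No constant or linear terms (consistent with a singular point). Quadratic part: v**2. Cubic part: -2*u**3 - 2*u**2*v - u*v**2.
The quadratic part v**2 is a perfect square, so there is a single (double) tangent line v = 0, i.e. y = -2. Restricting the cubic part to that line (v = 0) leaves -2*u**3 ≠ 0, so f is not divisible by v and the branch is v² ≈ 2*u**3 to lowest order — this is a cusp.
Classification: cusp.


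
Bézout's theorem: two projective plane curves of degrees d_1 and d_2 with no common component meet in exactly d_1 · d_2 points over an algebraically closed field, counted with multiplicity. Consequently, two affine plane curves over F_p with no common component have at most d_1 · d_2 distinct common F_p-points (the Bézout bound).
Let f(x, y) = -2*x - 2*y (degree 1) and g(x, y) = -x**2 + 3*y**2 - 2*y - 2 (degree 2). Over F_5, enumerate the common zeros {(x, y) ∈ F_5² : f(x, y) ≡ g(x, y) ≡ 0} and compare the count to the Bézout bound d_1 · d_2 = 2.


Common zeros: {(2, 3)}; count = 1; Bézout bound = 2.

deg(f) = 1, deg(g) = 2, so Bézout bound = 2.
Scan x ∈ F_5. For each x, list the y ∈ F_5 with f(x, y) ≡ 0 and those with g(x, y) ≡ 0 (mod 5); the common zeros in that column are the intersection.
  x = 0: f ≡ 0 at y ∈ {0}; g ≡ 0 at y ∈ ∅; common: ∅.
  x = 1: f ≡ 0 at y ∈ {4}; g ≡ 0 at y ∈ {2}; common: ∅.
  x = 2: f ≡ 0 at y ∈ {3}; g ≡ 0 at y ∈ {1, 3}; common: {3}.
  x = 3: f ≡ 0 at y ∈ {2}; g ≡ 0 at y ∈ {1, 3}; common: ∅.
  x = 4: f ≡ 0 at y ∈ {1}; g ≡ 0 at y ∈ {2}; common: ∅.
Collecting: common zeros = {(2, 3)}, so the count is 1.
Comparison with the Bézout bound: 1 ≤ 2 = deg(f)·deg(g), as expected for curves with no common component (the affine F_5-count falls short of the bound because intersections may lie at infinity, over extension fields, or carry multiplicity).


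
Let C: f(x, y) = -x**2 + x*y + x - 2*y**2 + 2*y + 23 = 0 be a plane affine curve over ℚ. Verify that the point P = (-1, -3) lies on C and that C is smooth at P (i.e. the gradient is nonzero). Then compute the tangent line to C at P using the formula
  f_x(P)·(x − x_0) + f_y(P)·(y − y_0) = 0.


Tangent line at P: 13*y + 39 = 0.

Step 1: f(-1, -3) = 0, so P lies on C.
Step 2: partial derivatives
  f_x(x, y) = -2*x + y + 1, f_y(x, y) = x - 4*y + 2.
  f_x(P) = 0, f_y(P) = 13 (gradient nonzero, so P is smooth).
Step 3: tangent line at P: 0·(x − -1) + 13·(y − -3) = 0.
Expanding: 13*y + 39 = 0.


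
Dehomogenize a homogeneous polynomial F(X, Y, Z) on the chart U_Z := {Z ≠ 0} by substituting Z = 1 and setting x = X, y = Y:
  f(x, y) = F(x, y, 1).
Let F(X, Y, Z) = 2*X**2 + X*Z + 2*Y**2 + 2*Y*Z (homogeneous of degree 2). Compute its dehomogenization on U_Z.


f(x, y) = 2*x**2 + x + 2*y**2 + 2*y

On U_Z we set Z = 1. Each monomial c·X^i·Y^j·Z^k in F becomes c·x^i·y^j·1^k = c·x^i·y^j.
Substituting Z = 1: F(X, Y, 1) = 2*x**2 + x + 2*y**2 + 2*y.
Note: deg(f) ≤ deg(F) = 2; strict inequality happens when F is divisible by Z (lost terms).


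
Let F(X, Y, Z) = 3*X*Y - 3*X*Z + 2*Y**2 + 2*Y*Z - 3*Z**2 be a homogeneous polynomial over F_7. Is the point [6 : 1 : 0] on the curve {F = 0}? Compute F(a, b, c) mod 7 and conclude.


F(6,1,0) ≡ 6 (mod 7); P is NOT on the curve.

Evaluate F(6, 1, 0) term-by-term (mod 7).
  3*X*Y ↦ 3·6·1·1 = 18
  -3*X*Z ↦ -3·6·1·0 = 0
  2*Y**2 ↦ 2·1·1·1 = 2
  2*Y*Z ↦ 2·1·1·0 = 0
  -3*Z**2 ↦ -3·1·1·0 = 0
Sum: F(6, 1, 0) = (18) + (0) + (2) + (0) + (0) = 20.
Reducing mod 7: 20 ≡ 6 (mod 7).
Since F(a, b, c) ≡ 6 ≠ 0 (mod 7), P does NOT lie on the curve.


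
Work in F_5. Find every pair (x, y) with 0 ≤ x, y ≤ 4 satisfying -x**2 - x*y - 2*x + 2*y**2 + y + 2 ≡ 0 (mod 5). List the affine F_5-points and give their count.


Affine F_5-points: {(0, 1), (2, 1), (2, 2), (4, 2)}; count = 4.

For each of the 25 pairs (x, y) ∈ F_5², evaluate f(x, y) mod 5. Record the zeros.
  x = 0: [0↦2, 1↦0, 2↦2, 3↦3, 4↦3]  zeros at y ∈ {1}
  x = 1: [0↦4, 1↦1, 2↦2, 3↦2, 4↦1]  zeros at y ∈ ∅
  x = 2: [0↦4, 1↦0, 2↦0, 3↦4, 4↦2]  zeros at y ∈ {1, 2}
  x = 3: [0↦2, 1↦2, 2↦1, 3↦4, 4↦1]  zeros at y ∈ ∅
  x = 4: [0↦3, 1↦2, 2↦0, 3↦2, 4↦3]  zeros at y ∈ {2}
Collecting zeros: affine points = {(0, 1), (2, 1), (2, 2), (4, 2)}.
Total count |C(F_5)_aff| = 4.


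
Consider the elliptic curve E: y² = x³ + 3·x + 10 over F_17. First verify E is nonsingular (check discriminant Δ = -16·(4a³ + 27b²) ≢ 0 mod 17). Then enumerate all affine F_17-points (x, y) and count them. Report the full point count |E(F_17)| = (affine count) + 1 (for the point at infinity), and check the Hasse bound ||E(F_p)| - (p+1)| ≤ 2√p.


Affine points = {(4, 1), (4, 16), (7, 0), (8, 6), (8, 11), (9, 1), (9, 16), (13, 6), (13, 11), (14, 5), (14, 12), (15, 8), (15, 9)}; affine count = 13; |E(F_17)| = 14.

Discriminant check: Δ ∝ 4a³ + 27b² = 4·3³ + 27·10² = 4·27 + 27·100 ≡ 3 (mod 17). Nonzero ⇒ E is nonsingular.
For each x ∈ F_17, compute rhs = x³ + 3·x + 10 mod 17, then count y ∈ F_17 with y² ≡ rhs.
  x = 0: rhs = 10, matching y values: none (0 points).
  x = 1: rhs = 14, matching y values: none (0 points).
  x = 2: rhs = 7, matching y values: none (0 points).
  x = 3: rhs = 12, matching y values: none (0 points).
  x = 4: rhs = 1, matching y values: 1, 16 (2 points).
  x = 5: rhs = 14, matching y values: none (0 points).
  x = 6: rhs = 6, matching y values: none (0 points).
  x = 7: rhs = 0, matching y values: 0 (1 points).
  x = 8: rhs = 2, matching y values: 6, 11 (2 points).
  x = 9: rhs = 1, matching y values: 1, 16 (2 points).
  x = 10: rhs = 3, matching y values: none (0 points).
  x = 11: rhs = 14, matching y values: none (0 points).
  x = 12: rhs = 6, matching y values: none (0 points).
  x = 13: rhs = 2, matching y values: 6, 11 (2 points).
  x = 14: rhs = 8, matching y values: 5, 12 (2 points).
  x = 15: rhs = 13, matching y values: 8, 9 (2 points).
  x = 16: rhs = 6, matching y values: none (0 points).
Total affine count: 13.
Full point count |E(F_17)| = 13 + 1 = 14.
Hasse bound: |14 − (17+1)| = |-4| = 4 ≤ 2√17 ≈ 8.2462 ✓.


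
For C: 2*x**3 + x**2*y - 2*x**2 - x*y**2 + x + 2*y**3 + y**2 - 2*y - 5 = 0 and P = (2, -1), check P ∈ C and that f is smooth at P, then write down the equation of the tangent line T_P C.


Tangent line at P: 12*x + 10*y - 14 = 0.

Step 1: f(2, -1) = 0, so P lies on C.
Step 2: partial derivatives
  f_x(x, y) = 6*x**2 + 2*x*y - 4*x - y**2 + 1, f_y(x, y) = x**2 - 2*x*y + 6*y**2 + 2*y - 2.
  f_x(P) = 12, f_y(P) = 10 (gradient nonzero, so P is smooth).
Step 3: tangent line at P: 12·(x − 2) + 10·(y − -1) = 0.
Expanding: 12*x + 10*y - 14 = 0.


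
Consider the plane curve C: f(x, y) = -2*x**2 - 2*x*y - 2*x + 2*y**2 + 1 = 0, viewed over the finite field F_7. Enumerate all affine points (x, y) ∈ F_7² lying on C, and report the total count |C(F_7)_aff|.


Affine F_7-points: {(1, 4)}; count = 1.

For each of the 49 pairs (x, y) ∈ F_7², evaluate f(x, y) mod 7. Record the zeros.
  x = 0: [0↦1, 1↦3, 2↦2, 3↦5, 4↦5, 5↦2, 6↦3]  zeros at y ∈ ∅
  x = 1: [0↦4, 1↦4, 2↦1, 3↦2, 4↦0, 5↦2, 6↦1]  zeros at y ∈ {4}
  x = 2: [0↦3, 1↦1, 2↦3, 3↦2, 4↦5, 5↦5, 6↦2]  zeros at y ∈ ∅
  x = 3: [0↦5, 1↦1, 2↦1, 3↦5, 4↦6, 5↦4, 6↦6]  zeros at y ∈ ∅
  x = 4: [0↦3, 1↦4, 2↦2, 3↦4, 4↦3, 5↦6, 6↦6]  zeros at y ∈ ∅
  x = 5: [0↦4, 1↦3, 2↦6, 3↦6, 4↦3, 5↦4, 6↦2]  zeros at y ∈ ∅
  x = 6: [0↦1, 1↦5, 2↦6, 3↦4, 4↦6, 5↦5, 6↦1]  zeros at y ∈ ∅
Collecting zeros: affine points = {(1, 4)}.
Total count |C(F_7)_aff| = 1.


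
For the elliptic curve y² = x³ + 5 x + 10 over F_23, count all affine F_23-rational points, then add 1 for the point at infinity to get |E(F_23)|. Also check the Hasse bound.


Affine points = {(1, 4), (1, 19), (3, 11), (3, 12), (4, 5), (4, 18), (6, 7), (6, 16), (9, 5), (9, 18), (10, 5), (10, 18), (11, 4), (11, 19), (12, 2), (12, 21), (13, 8), (13, 15), (14, 8), (14, 15), (16, 0), (19, 8), (19, 15), (22, 2), (22, 21)}; affine count = 25; |E(F_23)| = 26.

Discriminant check: Δ ∝ 4a³ + 27b² = 4·5³ + 27·10² = 4·125 + 27·100 ≡ 3 (mod 23). Nonzero ⇒ E is nonsingular.
For each x ∈ F_23, compute rhs = x³ + 5·x + 10 mod 23, then count y ∈ F_23 with y² ≡ rhs.
  x = 0: rhs = 10, matching y values: none (0 points).
  x = 1: rhs = 16, matching y values: 4, 19 (2 points).
  x = 2: rhs = 5, matching y values: none (0 points).
  x = 3: rhs = 6, matching y values: 11, 12 (2 points).
  x = 4: rhs = 2, matching y values: 5, 18 (2 points).
  x = 5: rhs = 22, matching y values: none (0 points).
  x = 6: rhs = 3, matching y values: 7, 16 (2 points).
  x = 7: rhs = 20, matching y values: none (0 points).
  x = 8: rhs = 10, matching y values: none (0 points).
  x = 9: rhs = 2, matching y values: 5, 18 (2 points).
  x = 10: rhs = 2, matching y values: 5, 18 (2 points).
  x = 11: rhs = 16, matching y values: 4, 19 (2 points).
  x = 12: rhs = 4, matching y values: 2, 21 (2 points).
  x = 13: rhs = 18, matching y values: 8, 15 (2 points).
  x = 14: rhs = 18, matching y values: 8, 15 (2 points).
  x = 15: rhs = 10, matching y values: none (0 points).
  x = 16: rhs = 0, matching y values: 0 (1 points).
  x = 17: rhs = 17, matching y values: none (0 points).
  x = 18: rhs = 21, matching y values: none (0 points).
  x = 19: rhs = 18, matching y values: 8, 15 (2 points).
  x = 20: rhs = 14, matching y values: none (0 points).
  x = 21: rhs = 15, matching y values: none (0 points).
  x = 22: rhs = 4, matching y values: 2, 21 (2 points).
Total affine count: 25.
Full point count |E(F_23)| = 25 + 1 = 26.
Hasse bound: |26 − (23+1)| = |2| = 2 ≤ 2√23 ≈ 9.5917 ✓.


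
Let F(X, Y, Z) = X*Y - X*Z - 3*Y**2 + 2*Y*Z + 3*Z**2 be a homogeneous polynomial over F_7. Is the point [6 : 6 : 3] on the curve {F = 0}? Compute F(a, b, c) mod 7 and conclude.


F(6,6,3) ≡ 1 (mod 7); P is NOT on the curve.

Evaluate F(6, 6, 3) term-by-term (mod 7).
  X*Y ↦ 1·6·6·1 = 36
  -X*Z ↦ -1·6·1·3 = -18
  -3*Y**2 ↦ -3·1·36·1 = -108
  2*Y*Z ↦ 2·1·6·3 = 36
  3*Z**2 ↦ 3·1·1·9 = 27
Sum: F(6, 6, 3) = (36) + (-18) + (-108) + (36) + (27) = -27.
Reducing mod 7: -27 ≡ 1 (mod 7).
Since F(a, b, c) ≡ 1 ≠ 0 (mod 7), P does NOT lie on the curve.


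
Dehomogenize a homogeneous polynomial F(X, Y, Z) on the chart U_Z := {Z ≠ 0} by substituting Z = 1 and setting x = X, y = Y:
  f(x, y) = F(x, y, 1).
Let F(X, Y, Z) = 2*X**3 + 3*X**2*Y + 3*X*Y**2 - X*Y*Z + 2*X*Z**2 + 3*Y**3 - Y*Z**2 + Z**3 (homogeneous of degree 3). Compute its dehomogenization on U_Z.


f(x, y) = 2*x**3 + 3*x**2*y + 3*x*y**2 - x*y + 2*x + 3*y**3 - y + 1

On U_Z we set Z = 1. Each monomial c·X^i·Y^j·Z^k in F becomes c·x^i·y^j·1^k = c·x^i·y^j.
Substituting Z = 1: F(X, Y, 1) = 2*x**3 + 3*x**2*y + 3*x*y**2 - x*y + 2*x + 3*y**3 - y + 1.
Note: deg(f) ≤ deg(F) = 3; strict inequality happens when F is divisible by Z (lost terms).


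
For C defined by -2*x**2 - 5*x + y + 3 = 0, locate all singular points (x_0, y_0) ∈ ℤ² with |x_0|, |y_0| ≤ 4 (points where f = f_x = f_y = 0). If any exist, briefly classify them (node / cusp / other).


No singular points in the scanned grid; C is smooth there.

Compute partial derivatives:
  f_x = -4*x - 5.
  f_y = 1.
f_y = 1 is a nonzero constant, so f_y never vanishes: no point (x, y) can satisfy f = f_x = f_y = 0. In particular no (x, y) ∈ {−4, ..., 4}² is singular; the curve is smooth.
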